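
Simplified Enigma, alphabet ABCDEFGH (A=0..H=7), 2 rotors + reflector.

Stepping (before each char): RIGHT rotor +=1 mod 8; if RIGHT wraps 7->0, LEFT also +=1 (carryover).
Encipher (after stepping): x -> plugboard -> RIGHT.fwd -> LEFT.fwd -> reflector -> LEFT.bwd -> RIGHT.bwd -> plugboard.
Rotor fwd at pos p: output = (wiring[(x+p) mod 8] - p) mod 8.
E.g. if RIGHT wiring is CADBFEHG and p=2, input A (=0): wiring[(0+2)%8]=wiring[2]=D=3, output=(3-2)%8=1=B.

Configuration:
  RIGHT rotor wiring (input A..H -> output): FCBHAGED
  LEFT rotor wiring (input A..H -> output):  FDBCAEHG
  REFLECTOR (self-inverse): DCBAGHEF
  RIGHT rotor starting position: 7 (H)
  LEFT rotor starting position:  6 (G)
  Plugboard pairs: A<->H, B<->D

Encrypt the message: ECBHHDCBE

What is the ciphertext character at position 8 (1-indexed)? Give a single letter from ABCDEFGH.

Char 1 ('E'): step: R->0, L->7 (L advanced); E->plug->E->R->A->L->H->refl->F->L'->G->R'->F->plug->F
Char 2 ('C'): step: R->1, L=7; C->plug->C->R->G->L->F->refl->H->L'->A->R'->B->plug->D
Char 3 ('B'): step: R->2, L=7; B->plug->D->R->E->L->D->refl->A->L'->H->R'->A->plug->H
Char 4 ('H'): step: R->3, L=7; H->plug->A->R->E->L->D->refl->A->L'->H->R'->G->plug->G
Char 5 ('H'): step: R->4, L=7; H->plug->A->R->E->L->D->refl->A->L'->H->R'->D->plug->B
Char 6 ('D'): step: R->5, L=7; D->plug->B->R->H->L->A->refl->D->L'->E->R'->F->plug->F
Char 7 ('C'): step: R->6, L=7; C->plug->C->R->H->L->A->refl->D->L'->E->R'->D->plug->B
Char 8 ('B'): step: R->7, L=7; B->plug->D->R->C->L->E->refl->G->L'->B->R'->F->plug->F

F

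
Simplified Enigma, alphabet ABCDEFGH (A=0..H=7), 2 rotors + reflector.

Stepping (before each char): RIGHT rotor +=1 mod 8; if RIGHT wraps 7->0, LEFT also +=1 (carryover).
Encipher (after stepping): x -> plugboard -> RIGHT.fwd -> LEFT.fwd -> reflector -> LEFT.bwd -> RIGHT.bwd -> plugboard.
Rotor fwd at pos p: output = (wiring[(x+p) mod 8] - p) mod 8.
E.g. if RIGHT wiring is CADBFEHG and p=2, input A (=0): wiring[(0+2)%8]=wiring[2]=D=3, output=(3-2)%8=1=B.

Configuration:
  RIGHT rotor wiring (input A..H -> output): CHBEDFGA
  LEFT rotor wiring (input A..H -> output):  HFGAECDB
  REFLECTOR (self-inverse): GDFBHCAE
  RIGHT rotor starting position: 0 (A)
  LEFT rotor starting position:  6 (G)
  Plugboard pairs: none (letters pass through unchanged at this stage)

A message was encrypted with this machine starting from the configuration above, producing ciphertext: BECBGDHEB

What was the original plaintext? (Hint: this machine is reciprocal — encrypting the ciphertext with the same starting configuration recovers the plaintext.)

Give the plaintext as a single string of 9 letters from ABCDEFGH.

Char 1 ('B'): step: R->1, L=6; B->plug->B->R->A->L->F->refl->C->L'->F->R'->F->plug->F
Char 2 ('E'): step: R->2, L=6; E->plug->E->R->E->L->A->refl->G->L'->G->R'->F->plug->F
Char 3 ('C'): step: R->3, L=6; C->plug->C->R->C->L->B->refl->D->L'->B->R'->A->plug->A
Char 4 ('B'): step: R->4, L=6; B->plug->B->R->B->L->D->refl->B->L'->C->R'->C->plug->C
Char 5 ('G'): step: R->5, L=6; G->plug->G->R->H->L->E->refl->H->L'->D->R'->C->plug->C
Char 6 ('D'): step: R->6, L=6; D->plug->D->R->B->L->D->refl->B->L'->C->R'->B->plug->B
Char 7 ('H'): step: R->7, L=6; H->plug->H->R->H->L->E->refl->H->L'->D->R'->B->plug->B
Char 8 ('E'): step: R->0, L->7 (L advanced); E->plug->E->R->D->L->H->refl->E->L'->H->R'->B->plug->B
Char 9 ('B'): step: R->1, L=7; B->plug->B->R->A->L->C->refl->F->L'->F->R'->F->plug->F

Answer: FFACCBBBF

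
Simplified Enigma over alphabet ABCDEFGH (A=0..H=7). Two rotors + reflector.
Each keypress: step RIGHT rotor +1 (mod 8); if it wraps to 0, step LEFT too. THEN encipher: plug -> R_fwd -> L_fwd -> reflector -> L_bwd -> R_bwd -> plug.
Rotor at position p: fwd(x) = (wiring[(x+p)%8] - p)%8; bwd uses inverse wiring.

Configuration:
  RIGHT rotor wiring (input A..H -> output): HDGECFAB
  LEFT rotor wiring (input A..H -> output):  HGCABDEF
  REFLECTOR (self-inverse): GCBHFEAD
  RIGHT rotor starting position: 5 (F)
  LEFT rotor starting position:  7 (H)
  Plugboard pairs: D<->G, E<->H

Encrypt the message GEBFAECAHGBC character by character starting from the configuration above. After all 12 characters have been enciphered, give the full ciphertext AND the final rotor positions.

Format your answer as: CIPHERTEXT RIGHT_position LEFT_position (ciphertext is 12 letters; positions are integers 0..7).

Char 1 ('G'): step: R->6, L=7; G->plug->D->R->F->L->C->refl->B->L'->E->R'->G->plug->D
Char 2 ('E'): step: R->7, L=7; E->plug->H->R->B->L->A->refl->G->L'->A->R'->B->plug->B
Char 3 ('B'): step: R->0, L->0 (L advanced); B->plug->B->R->D->L->A->refl->G->L'->B->R'->H->plug->E
Char 4 ('F'): step: R->1, L=0; F->plug->F->R->H->L->F->refl->E->L'->G->R'->H->plug->E
Char 5 ('A'): step: R->2, L=0; A->plug->A->R->E->L->B->refl->C->L'->C->R'->B->plug->B
Char 6 ('E'): step: R->3, L=0; E->plug->H->R->D->L->A->refl->G->L'->B->R'->A->plug->A
Char 7 ('C'): step: R->4, L=0; C->plug->C->R->E->L->B->refl->C->L'->C->R'->G->plug->D
Char 8 ('A'): step: R->5, L=0; A->plug->A->R->A->L->H->refl->D->L'->F->R'->H->plug->E
Char 9 ('H'): step: R->6, L=0; H->plug->E->R->A->L->H->refl->D->L'->F->R'->D->plug->G
Char 10 ('G'): step: R->7, L=0; G->plug->D->R->H->L->F->refl->E->L'->G->R'->G->plug->D
Char 11 ('B'): step: R->0, L->1 (L advanced); B->plug->B->R->D->L->A->refl->G->L'->H->R'->A->plug->A
Char 12 ('C'): step: R->1, L=1; C->plug->C->R->D->L->A->refl->G->L'->H->R'->F->plug->F
Final: ciphertext=DBEEBADEGDAF, RIGHT=1, LEFT=1

Answer: DBEEBADEGDAF 1 1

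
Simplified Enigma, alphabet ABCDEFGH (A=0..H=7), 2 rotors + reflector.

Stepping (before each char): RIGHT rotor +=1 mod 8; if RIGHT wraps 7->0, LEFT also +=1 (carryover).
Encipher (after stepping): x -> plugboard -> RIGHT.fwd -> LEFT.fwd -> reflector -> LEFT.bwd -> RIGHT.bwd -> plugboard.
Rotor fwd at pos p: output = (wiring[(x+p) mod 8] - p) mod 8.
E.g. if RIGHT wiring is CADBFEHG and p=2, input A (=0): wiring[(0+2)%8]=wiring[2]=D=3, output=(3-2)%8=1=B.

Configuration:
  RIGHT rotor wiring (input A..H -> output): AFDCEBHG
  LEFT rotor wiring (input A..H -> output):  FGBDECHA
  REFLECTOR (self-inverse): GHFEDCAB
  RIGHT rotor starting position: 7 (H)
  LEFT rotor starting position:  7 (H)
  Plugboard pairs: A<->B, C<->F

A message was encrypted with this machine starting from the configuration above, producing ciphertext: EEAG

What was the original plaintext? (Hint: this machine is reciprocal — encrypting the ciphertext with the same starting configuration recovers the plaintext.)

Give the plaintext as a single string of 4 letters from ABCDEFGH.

Char 1 ('E'): step: R->0, L->0 (L advanced); E->plug->E->R->E->L->E->refl->D->L'->D->R'->C->plug->F
Char 2 ('E'): step: R->1, L=0; E->plug->E->R->A->L->F->refl->C->L'->F->R'->G->plug->G
Char 3 ('A'): step: R->2, L=0; A->plug->B->R->A->L->F->refl->C->L'->F->R'->E->plug->E
Char 4 ('G'): step: R->3, L=0; G->plug->G->R->C->L->B->refl->H->L'->G->R'->C->plug->F

Answer: FGEF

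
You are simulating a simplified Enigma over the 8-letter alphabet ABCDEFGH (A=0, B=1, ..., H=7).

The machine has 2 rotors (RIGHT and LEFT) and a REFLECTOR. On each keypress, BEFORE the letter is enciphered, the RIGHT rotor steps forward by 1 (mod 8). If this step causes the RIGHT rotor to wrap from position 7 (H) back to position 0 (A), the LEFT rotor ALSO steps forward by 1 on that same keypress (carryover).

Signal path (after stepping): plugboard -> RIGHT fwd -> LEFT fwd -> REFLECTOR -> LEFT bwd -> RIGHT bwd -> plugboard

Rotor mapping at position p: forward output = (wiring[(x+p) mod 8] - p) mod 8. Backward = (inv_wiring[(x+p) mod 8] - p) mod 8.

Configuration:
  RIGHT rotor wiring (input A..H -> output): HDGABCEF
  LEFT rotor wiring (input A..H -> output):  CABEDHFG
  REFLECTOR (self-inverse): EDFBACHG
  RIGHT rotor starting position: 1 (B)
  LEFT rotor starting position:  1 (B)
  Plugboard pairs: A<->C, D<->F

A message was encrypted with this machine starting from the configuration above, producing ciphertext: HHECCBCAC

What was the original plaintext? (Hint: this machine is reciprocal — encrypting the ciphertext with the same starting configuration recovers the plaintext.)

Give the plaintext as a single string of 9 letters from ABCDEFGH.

Char 1 ('H'): step: R->2, L=1; H->plug->H->R->B->L->A->refl->E->L'->F->R'->G->plug->G
Char 2 ('H'): step: R->3, L=1; H->plug->H->R->D->L->C->refl->F->L'->G->R'->B->plug->B
Char 3 ('E'): step: R->4, L=1; E->plug->E->R->D->L->C->refl->F->L'->G->R'->B->plug->B
Char 4 ('C'): step: R->5, L=1; C->plug->A->R->F->L->E->refl->A->L'->B->R'->F->plug->D
Char 5 ('C'): step: R->6, L=1; C->plug->A->R->G->L->F->refl->C->L'->D->R'->G->plug->G
Char 6 ('B'): step: R->7, L=1; B->plug->B->R->A->L->H->refl->G->L'->E->R'->C->plug->A
Char 7 ('C'): step: R->0, L->2 (L advanced); C->plug->A->R->H->L->G->refl->H->L'->A->R'->D->plug->F
Char 8 ('A'): step: R->1, L=2; A->plug->C->R->H->L->G->refl->H->L'->A->R'->D->plug->F
Char 9 ('C'): step: R->2, L=2; C->plug->A->R->E->L->D->refl->B->L'->C->R'->E->plug->E

Answer: GBBDGAFFE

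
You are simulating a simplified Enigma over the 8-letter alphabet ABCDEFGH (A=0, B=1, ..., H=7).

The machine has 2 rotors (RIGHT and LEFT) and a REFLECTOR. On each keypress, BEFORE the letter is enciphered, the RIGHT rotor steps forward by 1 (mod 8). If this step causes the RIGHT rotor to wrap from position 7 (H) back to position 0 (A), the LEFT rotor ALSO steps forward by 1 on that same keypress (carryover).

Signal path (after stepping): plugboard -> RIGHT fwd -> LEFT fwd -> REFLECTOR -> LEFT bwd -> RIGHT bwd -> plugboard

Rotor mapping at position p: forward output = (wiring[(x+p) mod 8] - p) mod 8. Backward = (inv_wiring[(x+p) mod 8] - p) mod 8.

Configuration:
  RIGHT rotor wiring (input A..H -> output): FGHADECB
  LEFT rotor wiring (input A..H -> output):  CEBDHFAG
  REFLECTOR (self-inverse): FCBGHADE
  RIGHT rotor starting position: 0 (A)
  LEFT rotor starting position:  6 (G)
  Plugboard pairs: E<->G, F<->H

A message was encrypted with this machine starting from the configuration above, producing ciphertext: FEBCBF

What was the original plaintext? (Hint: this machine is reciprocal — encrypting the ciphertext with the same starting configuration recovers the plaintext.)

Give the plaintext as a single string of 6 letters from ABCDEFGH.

Answer: GFGBGD

Derivation:
Char 1 ('F'): step: R->1, L=6; F->plug->H->R->E->L->D->refl->G->L'->D->R'->E->plug->G
Char 2 ('E'): step: R->2, L=6; E->plug->G->R->D->L->G->refl->D->L'->E->R'->H->plug->F
Char 3 ('B'): step: R->3, L=6; B->plug->B->R->A->L->C->refl->B->L'->G->R'->E->plug->G
Char 4 ('C'): step: R->4, L=6; C->plug->C->R->G->L->B->refl->C->L'->A->R'->B->plug->B
Char 5 ('B'): step: R->5, L=6; B->plug->B->R->F->L->F->refl->A->L'->B->R'->E->plug->G
Char 6 ('F'): step: R->6, L=6; F->plug->H->R->G->L->B->refl->C->L'->A->R'->D->plug->D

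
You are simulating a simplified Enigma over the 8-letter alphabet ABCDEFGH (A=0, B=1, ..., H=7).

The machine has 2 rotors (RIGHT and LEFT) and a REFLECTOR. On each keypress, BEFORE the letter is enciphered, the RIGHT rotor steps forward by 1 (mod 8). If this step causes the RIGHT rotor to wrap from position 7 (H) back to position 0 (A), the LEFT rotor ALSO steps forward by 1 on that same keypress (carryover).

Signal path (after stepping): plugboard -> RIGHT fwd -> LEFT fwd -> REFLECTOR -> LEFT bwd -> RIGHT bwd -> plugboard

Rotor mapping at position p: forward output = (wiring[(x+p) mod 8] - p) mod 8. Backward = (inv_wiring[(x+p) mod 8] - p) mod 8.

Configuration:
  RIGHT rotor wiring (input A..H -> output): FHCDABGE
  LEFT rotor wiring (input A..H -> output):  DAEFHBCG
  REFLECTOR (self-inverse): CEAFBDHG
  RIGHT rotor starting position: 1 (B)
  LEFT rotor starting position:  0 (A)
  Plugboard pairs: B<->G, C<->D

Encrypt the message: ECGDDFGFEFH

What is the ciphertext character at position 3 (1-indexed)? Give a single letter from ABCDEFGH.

Char 1 ('E'): step: R->2, L=0; E->plug->E->R->E->L->H->refl->G->L'->H->R'->D->plug->C
Char 2 ('C'): step: R->3, L=0; C->plug->D->R->D->L->F->refl->D->L'->A->R'->A->plug->A
Char 3 ('G'): step: R->4, L=0; G->plug->B->R->F->L->B->refl->E->L'->C->R'->C->plug->D

D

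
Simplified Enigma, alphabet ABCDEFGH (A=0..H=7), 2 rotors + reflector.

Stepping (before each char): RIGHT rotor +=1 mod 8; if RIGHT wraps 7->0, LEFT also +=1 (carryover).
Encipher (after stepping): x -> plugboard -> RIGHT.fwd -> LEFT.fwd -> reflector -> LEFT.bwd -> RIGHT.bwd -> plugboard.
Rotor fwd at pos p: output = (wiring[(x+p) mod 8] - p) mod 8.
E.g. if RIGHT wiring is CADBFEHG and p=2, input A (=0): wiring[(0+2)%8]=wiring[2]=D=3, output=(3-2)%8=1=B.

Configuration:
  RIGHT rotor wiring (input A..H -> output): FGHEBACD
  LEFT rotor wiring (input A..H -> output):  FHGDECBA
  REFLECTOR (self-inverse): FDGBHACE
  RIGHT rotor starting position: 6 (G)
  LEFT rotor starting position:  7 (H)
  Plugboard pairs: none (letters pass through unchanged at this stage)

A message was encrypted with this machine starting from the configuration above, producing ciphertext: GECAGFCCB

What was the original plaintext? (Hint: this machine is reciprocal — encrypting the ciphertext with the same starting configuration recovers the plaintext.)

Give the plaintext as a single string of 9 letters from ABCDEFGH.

Char 1 ('G'): step: R->7, L=7; G->plug->G->R->B->L->G->refl->C->L'->H->R'->C->plug->C
Char 2 ('E'): step: R->0, L->0 (L advanced); E->plug->E->R->B->L->H->refl->E->L'->E->R'->D->plug->D
Char 3 ('C'): step: R->1, L=0; C->plug->C->R->D->L->D->refl->B->L'->G->R'->B->plug->B
Char 4 ('A'): step: R->2, L=0; A->plug->A->R->F->L->C->refl->G->L'->C->R'->B->plug->B
Char 5 ('G'): step: R->3, L=0; G->plug->G->R->D->L->D->refl->B->L'->G->R'->B->plug->B
Char 6 ('F'): step: R->4, L=0; F->plug->F->R->C->L->G->refl->C->L'->F->R'->A->plug->A
Char 7 ('C'): step: R->5, L=0; C->plug->C->R->G->L->B->refl->D->L'->D->R'->A->plug->A
Char 8 ('C'): step: R->6, L=0; C->plug->C->R->H->L->A->refl->F->L'->A->R'->D->plug->D
Char 9 ('B'): step: R->7, L=0; B->plug->B->R->G->L->B->refl->D->L'->D->R'->H->plug->H

Answer: CDBBBAADH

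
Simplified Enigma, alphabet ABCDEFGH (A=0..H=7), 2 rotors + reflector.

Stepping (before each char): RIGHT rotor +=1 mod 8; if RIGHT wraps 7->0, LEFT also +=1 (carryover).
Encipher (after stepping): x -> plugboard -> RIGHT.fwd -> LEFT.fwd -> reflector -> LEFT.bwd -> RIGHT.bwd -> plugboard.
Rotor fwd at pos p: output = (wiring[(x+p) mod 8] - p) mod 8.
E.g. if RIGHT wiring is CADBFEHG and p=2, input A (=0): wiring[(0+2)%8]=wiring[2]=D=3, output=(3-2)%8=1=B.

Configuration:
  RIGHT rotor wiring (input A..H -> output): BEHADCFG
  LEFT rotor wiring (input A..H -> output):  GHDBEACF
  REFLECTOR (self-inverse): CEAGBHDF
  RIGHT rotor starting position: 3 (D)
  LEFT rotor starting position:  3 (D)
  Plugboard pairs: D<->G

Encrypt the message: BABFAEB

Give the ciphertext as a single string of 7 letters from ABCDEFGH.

Answer: CBDAEAD

Derivation:
Char 1 ('B'): step: R->4, L=3; B->plug->B->R->G->L->E->refl->B->L'->B->R'->C->plug->C
Char 2 ('A'): step: R->5, L=3; A->plug->A->R->F->L->D->refl->G->L'->A->R'->B->plug->B
Char 3 ('B'): step: R->6, L=3; B->plug->B->R->A->L->G->refl->D->L'->F->R'->G->plug->D
Char 4 ('F'): step: R->7, L=3; F->plug->F->R->E->L->C->refl->A->L'->H->R'->A->plug->A
Char 5 ('A'): step: R->0, L->4 (L advanced); A->plug->A->R->B->L->E->refl->B->L'->D->R'->E->plug->E
Char 6 ('E'): step: R->1, L=4; E->plug->E->R->B->L->E->refl->B->L'->D->R'->A->plug->A
Char 7 ('B'): step: R->2, L=4; B->plug->B->R->G->L->H->refl->F->L'->H->R'->G->plug->D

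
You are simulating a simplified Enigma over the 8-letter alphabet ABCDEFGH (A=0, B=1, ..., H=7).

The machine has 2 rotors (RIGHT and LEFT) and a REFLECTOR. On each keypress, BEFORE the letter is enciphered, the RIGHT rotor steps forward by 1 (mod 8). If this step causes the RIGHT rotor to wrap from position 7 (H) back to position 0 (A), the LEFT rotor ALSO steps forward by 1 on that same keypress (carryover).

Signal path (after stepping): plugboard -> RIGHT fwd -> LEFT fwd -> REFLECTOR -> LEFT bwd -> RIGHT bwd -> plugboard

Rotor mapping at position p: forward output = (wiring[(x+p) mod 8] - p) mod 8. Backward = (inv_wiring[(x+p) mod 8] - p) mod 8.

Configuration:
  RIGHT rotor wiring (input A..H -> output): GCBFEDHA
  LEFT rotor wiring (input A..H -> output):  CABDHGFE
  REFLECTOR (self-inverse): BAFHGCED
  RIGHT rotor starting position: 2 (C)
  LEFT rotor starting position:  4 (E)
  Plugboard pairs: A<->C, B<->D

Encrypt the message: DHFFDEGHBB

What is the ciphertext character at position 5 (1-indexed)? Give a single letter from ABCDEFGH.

Char 1 ('D'): step: R->3, L=4; D->plug->B->R->B->L->C->refl->F->L'->G->R'->H->plug->H
Char 2 ('H'): step: R->4, L=4; H->plug->H->R->B->L->C->refl->F->L'->G->R'->F->plug->F
Char 3 ('F'): step: R->5, L=4; F->plug->F->R->E->L->G->refl->E->L'->F->R'->E->plug->E
Char 4 ('F'): step: R->6, L=4; F->plug->F->R->H->L->H->refl->D->L'->A->R'->C->plug->A
Char 5 ('D'): step: R->7, L=4; D->plug->B->R->H->L->H->refl->D->L'->A->R'->H->plug->H

H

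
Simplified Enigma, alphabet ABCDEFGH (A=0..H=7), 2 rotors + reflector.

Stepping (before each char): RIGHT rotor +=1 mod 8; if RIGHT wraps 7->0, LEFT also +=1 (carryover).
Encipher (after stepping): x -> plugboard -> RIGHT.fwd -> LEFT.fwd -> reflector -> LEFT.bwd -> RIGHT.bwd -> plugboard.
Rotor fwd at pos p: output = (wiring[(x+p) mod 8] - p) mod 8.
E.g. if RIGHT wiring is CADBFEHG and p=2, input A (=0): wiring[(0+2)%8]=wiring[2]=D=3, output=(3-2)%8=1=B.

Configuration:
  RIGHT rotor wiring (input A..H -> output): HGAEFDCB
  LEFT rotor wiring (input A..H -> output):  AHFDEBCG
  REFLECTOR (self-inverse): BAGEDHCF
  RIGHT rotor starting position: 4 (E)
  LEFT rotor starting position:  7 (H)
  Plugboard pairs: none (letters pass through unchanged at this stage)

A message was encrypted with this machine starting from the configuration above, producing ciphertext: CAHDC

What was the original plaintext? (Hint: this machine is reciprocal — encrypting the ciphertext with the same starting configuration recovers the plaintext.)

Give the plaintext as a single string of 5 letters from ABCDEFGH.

Answer: GGFFD

Derivation:
Char 1 ('C'): step: R->5, L=7; C->plug->C->R->E->L->E->refl->D->L'->H->R'->G->plug->G
Char 2 ('A'): step: R->6, L=7; A->plug->A->R->E->L->E->refl->D->L'->H->R'->G->plug->G
Char 3 ('H'): step: R->7, L=7; H->plug->H->R->D->L->G->refl->C->L'->G->R'->F->plug->F
Char 4 ('D'): step: R->0, L->0 (L advanced); D->plug->D->R->E->L->E->refl->D->L'->D->R'->F->plug->F
Char 5 ('C'): step: R->1, L=0; C->plug->C->R->D->L->D->refl->E->L'->E->R'->D->plug->D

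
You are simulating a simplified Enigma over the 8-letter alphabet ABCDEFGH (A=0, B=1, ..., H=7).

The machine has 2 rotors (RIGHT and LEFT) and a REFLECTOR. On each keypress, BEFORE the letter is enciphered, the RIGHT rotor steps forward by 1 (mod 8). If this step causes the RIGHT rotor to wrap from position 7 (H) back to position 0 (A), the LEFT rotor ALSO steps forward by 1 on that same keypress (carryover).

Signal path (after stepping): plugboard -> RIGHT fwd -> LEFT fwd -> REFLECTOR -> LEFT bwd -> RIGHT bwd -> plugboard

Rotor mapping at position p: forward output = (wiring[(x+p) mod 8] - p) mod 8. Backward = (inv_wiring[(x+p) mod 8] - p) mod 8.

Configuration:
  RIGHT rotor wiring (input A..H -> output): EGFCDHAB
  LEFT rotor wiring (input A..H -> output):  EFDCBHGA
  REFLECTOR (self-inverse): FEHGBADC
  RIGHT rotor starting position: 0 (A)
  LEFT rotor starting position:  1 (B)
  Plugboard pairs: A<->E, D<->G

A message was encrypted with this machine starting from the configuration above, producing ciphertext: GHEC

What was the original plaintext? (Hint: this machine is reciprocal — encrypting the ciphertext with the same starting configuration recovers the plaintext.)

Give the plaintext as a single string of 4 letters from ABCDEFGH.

Answer: DFCE

Derivation:
Char 1 ('G'): step: R->1, L=1; G->plug->D->R->C->L->B->refl->E->L'->A->R'->G->plug->D
Char 2 ('H'): step: R->2, L=1; H->plug->H->R->E->L->G->refl->D->L'->H->R'->F->plug->F
Char 3 ('E'): step: R->3, L=1; E->plug->A->R->H->L->D->refl->G->L'->E->R'->C->plug->C
Char 4 ('C'): step: R->4, L=1; C->plug->C->R->E->L->G->refl->D->L'->H->R'->A->plug->E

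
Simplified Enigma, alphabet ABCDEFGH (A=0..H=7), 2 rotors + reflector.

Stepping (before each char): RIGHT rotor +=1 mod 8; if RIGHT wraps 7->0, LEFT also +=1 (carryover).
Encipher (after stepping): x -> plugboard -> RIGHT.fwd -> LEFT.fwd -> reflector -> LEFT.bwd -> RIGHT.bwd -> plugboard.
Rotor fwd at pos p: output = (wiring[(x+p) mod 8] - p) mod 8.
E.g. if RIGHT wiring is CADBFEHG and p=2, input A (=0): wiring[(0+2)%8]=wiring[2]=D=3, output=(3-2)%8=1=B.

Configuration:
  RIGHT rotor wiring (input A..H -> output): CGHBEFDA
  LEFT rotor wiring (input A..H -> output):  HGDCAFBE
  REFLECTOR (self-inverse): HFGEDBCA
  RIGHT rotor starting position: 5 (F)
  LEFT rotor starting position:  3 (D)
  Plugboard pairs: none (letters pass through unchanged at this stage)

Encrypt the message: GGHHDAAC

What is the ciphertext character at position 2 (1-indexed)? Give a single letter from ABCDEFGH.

Char 1 ('G'): step: R->6, L=3; G->plug->G->R->G->L->D->refl->E->L'->F->R'->A->plug->A
Char 2 ('G'): step: R->7, L=3; G->plug->G->R->G->L->D->refl->E->L'->F->R'->F->plug->F

F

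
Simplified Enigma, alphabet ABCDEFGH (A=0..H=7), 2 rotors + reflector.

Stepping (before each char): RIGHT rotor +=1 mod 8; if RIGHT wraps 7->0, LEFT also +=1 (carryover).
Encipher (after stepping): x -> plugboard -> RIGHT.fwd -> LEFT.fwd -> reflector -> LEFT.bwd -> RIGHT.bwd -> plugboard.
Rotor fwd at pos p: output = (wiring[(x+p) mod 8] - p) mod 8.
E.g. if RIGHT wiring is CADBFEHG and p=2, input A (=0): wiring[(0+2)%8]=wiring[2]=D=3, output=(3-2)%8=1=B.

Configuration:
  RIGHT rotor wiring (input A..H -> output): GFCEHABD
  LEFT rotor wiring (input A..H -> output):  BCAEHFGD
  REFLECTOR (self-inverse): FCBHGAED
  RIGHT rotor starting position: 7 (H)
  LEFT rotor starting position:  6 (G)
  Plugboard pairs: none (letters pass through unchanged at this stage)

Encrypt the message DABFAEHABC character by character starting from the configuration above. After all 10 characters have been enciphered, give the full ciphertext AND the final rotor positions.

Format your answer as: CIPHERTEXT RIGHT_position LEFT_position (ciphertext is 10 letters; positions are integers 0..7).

Char 1 ('D'): step: R->0, L->7 (L advanced); D->plug->D->R->E->L->F->refl->A->L'->F->R'->B->plug->B
Char 2 ('A'): step: R->1, L=7; A->plug->A->R->E->L->F->refl->A->L'->F->R'->H->plug->H
Char 3 ('B'): step: R->2, L=7; B->plug->B->R->C->L->D->refl->H->L'->H->R'->E->plug->E
Char 4 ('F'): step: R->3, L=7; F->plug->F->R->D->L->B->refl->C->L'->B->R'->A->plug->A
Char 5 ('A'): step: R->4, L=7; A->plug->A->R->D->L->B->refl->C->L'->B->R'->F->plug->F
Char 6 ('E'): step: R->5, L=7; E->plug->E->R->A->L->E->refl->G->L'->G->R'->C->plug->C
Char 7 ('H'): step: R->6, L=7; H->plug->H->R->C->L->D->refl->H->L'->H->R'->D->plug->D
Char 8 ('A'): step: R->7, L=7; A->plug->A->R->E->L->F->refl->A->L'->F->R'->E->plug->E
Char 9 ('B'): step: R->0, L->0 (L advanced); B->plug->B->R->F->L->F->refl->A->L'->C->R'->C->plug->C
Char 10 ('C'): step: R->1, L=0; C->plug->C->R->D->L->E->refl->G->L'->G->R'->D->plug->D
Final: ciphertext=BHEAFCDECD, RIGHT=1, LEFT=0

Answer: BHEAFCDECD 1 0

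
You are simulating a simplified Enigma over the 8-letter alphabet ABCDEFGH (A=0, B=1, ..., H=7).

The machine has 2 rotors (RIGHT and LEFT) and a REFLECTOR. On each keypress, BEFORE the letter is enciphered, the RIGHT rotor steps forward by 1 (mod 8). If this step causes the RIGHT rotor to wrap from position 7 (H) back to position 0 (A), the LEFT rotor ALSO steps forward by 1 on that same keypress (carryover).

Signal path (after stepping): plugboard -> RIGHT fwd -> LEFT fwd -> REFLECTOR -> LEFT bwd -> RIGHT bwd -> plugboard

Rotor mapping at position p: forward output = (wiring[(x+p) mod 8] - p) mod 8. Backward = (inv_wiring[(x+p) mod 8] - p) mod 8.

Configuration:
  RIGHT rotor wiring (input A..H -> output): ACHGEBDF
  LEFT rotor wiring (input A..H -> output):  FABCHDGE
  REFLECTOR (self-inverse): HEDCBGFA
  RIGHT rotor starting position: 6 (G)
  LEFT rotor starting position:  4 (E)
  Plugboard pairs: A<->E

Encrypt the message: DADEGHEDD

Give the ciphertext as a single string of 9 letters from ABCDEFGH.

Char 1 ('D'): step: R->7, L=4; D->plug->D->R->A->L->D->refl->C->L'->C->R'->G->plug->G
Char 2 ('A'): step: R->0, L->5 (L advanced); A->plug->E->R->E->L->D->refl->C->L'->H->R'->C->plug->C
Char 3 ('D'): step: R->1, L=5; D->plug->D->R->D->L->A->refl->H->L'->C->R'->F->plug->F
Char 4 ('E'): step: R->2, L=5; E->plug->A->R->F->L->E->refl->B->L'->B->R'->E->plug->A
Char 5 ('G'): step: R->3, L=5; G->plug->G->R->H->L->C->refl->D->L'->E->R'->H->plug->H
Char 6 ('H'): step: R->4, L=5; H->plug->H->R->C->L->H->refl->A->L'->D->R'->G->plug->G
Char 7 ('E'): step: R->5, L=5; E->plug->A->R->E->L->D->refl->C->L'->H->R'->H->plug->H
Char 8 ('D'): step: R->6, L=5; D->plug->D->R->E->L->D->refl->C->L'->H->R'->B->plug->B
Char 9 ('D'): step: R->7, L=5; D->plug->D->R->A->L->G->refl->F->L'->G->R'->A->plug->E

Answer: GCFAHGHBE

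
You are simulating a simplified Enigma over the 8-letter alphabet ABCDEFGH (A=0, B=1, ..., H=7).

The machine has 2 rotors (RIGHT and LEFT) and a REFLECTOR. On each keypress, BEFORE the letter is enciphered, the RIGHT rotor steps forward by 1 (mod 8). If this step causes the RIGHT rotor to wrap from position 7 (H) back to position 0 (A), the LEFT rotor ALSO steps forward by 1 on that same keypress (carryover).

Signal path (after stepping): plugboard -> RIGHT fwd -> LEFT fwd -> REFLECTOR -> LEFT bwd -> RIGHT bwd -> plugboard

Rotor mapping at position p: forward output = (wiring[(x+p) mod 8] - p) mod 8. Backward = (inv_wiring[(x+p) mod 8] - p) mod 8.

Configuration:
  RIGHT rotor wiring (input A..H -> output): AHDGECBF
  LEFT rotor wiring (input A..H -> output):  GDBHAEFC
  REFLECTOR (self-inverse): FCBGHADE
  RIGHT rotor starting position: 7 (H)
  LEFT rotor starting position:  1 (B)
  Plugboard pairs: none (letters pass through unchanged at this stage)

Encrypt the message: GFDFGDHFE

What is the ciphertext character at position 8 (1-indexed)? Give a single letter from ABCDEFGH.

Char 1 ('G'): step: R->0, L->2 (L advanced); G->plug->G->R->B->L->F->refl->A->L'->F->R'->H->plug->H
Char 2 ('F'): step: R->1, L=2; F->plug->F->R->A->L->H->refl->E->L'->G->R'->A->plug->A
Char 3 ('D'): step: R->2, L=2; D->plug->D->R->A->L->H->refl->E->L'->G->R'->G->plug->G
Char 4 ('F'): step: R->3, L=2; F->plug->F->R->F->L->A->refl->F->L'->B->R'->B->plug->B
Char 5 ('G'): step: R->4, L=2; G->plug->G->R->H->L->B->refl->C->L'->D->R'->F->plug->F
Char 6 ('D'): step: R->5, L=2; D->plug->D->R->D->L->C->refl->B->L'->H->R'->H->plug->H
Char 7 ('H'): step: R->6, L=2; H->plug->H->R->E->L->D->refl->G->L'->C->R'->C->plug->C
Char 8 ('F'): step: R->7, L=2; F->plug->F->R->F->L->A->refl->F->L'->B->R'->B->plug->B

B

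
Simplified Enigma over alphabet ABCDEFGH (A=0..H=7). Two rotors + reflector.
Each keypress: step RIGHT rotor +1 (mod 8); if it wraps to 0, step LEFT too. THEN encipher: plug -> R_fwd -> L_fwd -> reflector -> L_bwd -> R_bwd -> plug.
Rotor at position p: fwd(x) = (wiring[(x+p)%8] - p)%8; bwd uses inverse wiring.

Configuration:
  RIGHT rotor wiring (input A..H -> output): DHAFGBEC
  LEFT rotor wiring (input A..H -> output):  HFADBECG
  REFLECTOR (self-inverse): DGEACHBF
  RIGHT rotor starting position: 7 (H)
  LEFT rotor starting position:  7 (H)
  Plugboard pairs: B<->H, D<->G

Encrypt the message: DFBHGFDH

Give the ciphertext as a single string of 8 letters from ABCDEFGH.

Char 1 ('D'): step: R->0, L->0 (L advanced); D->plug->G->R->E->L->B->refl->G->L'->H->R'->B->plug->H
Char 2 ('F'): step: R->1, L=0; F->plug->F->R->D->L->D->refl->A->L'->C->R'->H->plug->B
Char 3 ('B'): step: R->2, L=0; B->plug->H->R->F->L->E->refl->C->L'->G->R'->A->plug->A
Char 4 ('H'): step: R->3, L=0; H->plug->B->R->D->L->D->refl->A->L'->C->R'->A->plug->A
Char 5 ('G'): step: R->4, L=0; G->plug->D->R->G->L->C->refl->E->L'->F->R'->B->plug->H
Char 6 ('F'): step: R->5, L=0; F->plug->F->R->D->L->D->refl->A->L'->C->R'->E->plug->E
Char 7 ('D'): step: R->6, L=0; D->plug->G->R->A->L->H->refl->F->L'->B->R'->D->plug->G
Char 8 ('H'): step: R->7, L=0; H->plug->B->R->E->L->B->refl->G->L'->H->R'->F->plug->F

Answer: HBAAHEGF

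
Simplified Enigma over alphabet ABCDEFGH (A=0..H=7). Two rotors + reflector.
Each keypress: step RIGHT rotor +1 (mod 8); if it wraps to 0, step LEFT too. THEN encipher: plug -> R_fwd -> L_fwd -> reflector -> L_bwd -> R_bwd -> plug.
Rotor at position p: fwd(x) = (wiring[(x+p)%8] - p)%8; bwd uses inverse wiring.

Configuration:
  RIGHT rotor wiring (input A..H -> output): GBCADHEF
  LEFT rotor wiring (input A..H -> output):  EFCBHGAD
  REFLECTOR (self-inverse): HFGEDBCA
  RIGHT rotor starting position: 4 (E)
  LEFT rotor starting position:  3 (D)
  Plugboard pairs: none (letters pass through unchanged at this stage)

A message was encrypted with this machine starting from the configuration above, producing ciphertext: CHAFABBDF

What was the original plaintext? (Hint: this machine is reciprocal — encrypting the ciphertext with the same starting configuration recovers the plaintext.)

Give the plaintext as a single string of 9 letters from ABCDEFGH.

Answer: HFGHDCEGB

Derivation:
Char 1 ('C'): step: R->5, L=3; C->plug->C->R->A->L->G->refl->C->L'->G->R'->H->plug->H
Char 2 ('H'): step: R->6, L=3; H->plug->H->R->B->L->E->refl->D->L'->C->R'->F->plug->F
Char 3 ('A'): step: R->7, L=3; A->plug->A->R->G->L->C->refl->G->L'->A->R'->G->plug->G
Char 4 ('F'): step: R->0, L->4 (L advanced); F->plug->F->R->H->L->F->refl->B->L'->F->R'->H->plug->H
Char 5 ('A'): step: R->1, L=4; A->plug->A->R->A->L->D->refl->E->L'->C->R'->D->plug->D
Char 6 ('B'): step: R->2, L=4; B->plug->B->R->G->L->G->refl->C->L'->B->R'->C->plug->C
Char 7 ('B'): step: R->3, L=4; B->plug->B->R->A->L->D->refl->E->L'->C->R'->E->plug->E
Char 8 ('D'): step: R->4, L=4; D->plug->D->R->B->L->C->refl->G->L'->G->R'->G->plug->G
Char 9 ('F'): step: R->5, L=4; F->plug->F->R->F->L->B->refl->F->L'->H->R'->B->plug->B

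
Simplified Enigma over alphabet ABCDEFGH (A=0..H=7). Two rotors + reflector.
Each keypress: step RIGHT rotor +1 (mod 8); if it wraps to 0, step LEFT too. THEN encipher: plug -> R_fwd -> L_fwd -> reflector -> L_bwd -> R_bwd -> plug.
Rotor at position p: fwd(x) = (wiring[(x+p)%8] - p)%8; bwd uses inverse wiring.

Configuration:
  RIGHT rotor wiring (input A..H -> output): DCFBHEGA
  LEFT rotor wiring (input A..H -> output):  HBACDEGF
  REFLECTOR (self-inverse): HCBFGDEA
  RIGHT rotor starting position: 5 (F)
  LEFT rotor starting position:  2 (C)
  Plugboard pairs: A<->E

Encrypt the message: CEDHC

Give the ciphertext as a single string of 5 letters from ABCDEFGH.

Char 1 ('C'): step: R->6, L=2; C->plug->C->R->F->L->D->refl->F->L'->G->R'->H->plug->H
Char 2 ('E'): step: R->7, L=2; E->plug->A->R->B->L->A->refl->H->L'->H->R'->H->plug->H
Char 3 ('D'): step: R->0, L->3 (L advanced); D->plug->D->R->B->L->A->refl->H->L'->A->R'->H->plug->H
Char 4 ('H'): step: R->1, L=3; H->plug->H->R->C->L->B->refl->C->L'->E->R'->B->plug->B
Char 5 ('C'): step: R->2, L=3; C->plug->C->R->F->L->E->refl->G->L'->G->R'->F->plug->F

Answer: HHHBF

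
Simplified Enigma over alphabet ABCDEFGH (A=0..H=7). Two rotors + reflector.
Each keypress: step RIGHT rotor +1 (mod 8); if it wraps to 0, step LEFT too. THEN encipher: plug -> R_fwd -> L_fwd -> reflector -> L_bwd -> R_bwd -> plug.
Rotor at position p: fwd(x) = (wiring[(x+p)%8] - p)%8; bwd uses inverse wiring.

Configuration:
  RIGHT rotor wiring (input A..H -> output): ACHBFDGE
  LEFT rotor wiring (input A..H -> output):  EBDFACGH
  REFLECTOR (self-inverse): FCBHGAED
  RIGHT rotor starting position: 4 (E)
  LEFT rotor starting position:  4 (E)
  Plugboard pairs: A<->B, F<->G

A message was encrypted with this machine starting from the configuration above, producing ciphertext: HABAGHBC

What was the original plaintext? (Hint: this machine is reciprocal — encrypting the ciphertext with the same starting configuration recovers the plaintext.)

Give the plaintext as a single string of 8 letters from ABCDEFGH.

Char 1 ('H'): step: R->5, L=4; H->plug->H->R->A->L->E->refl->G->L'->B->R'->B->plug->A
Char 2 ('A'): step: R->6, L=4; A->plug->B->R->G->L->H->refl->D->L'->D->R'->F->plug->G
Char 3 ('B'): step: R->7, L=4; B->plug->A->R->F->L->F->refl->A->L'->E->R'->G->plug->F
Char 4 ('A'): step: R->0, L->5 (L advanced); A->plug->B->R->C->L->C->refl->B->L'->B->R'->D->plug->D
Char 5 ('G'): step: R->1, L=5; G->plug->F->R->F->L->G->refl->E->L'->E->R'->D->plug->D
Char 6 ('H'): step: R->2, L=5; H->plug->H->R->A->L->F->refl->A->L'->G->R'->G->plug->F
Char 7 ('B'): step: R->3, L=5; B->plug->A->R->G->L->A->refl->F->L'->A->R'->C->plug->C
Char 8 ('C'): step: R->4, L=5; C->plug->C->R->C->L->C->refl->B->L'->B->R'->A->plug->B

Answer: AGFDDFCB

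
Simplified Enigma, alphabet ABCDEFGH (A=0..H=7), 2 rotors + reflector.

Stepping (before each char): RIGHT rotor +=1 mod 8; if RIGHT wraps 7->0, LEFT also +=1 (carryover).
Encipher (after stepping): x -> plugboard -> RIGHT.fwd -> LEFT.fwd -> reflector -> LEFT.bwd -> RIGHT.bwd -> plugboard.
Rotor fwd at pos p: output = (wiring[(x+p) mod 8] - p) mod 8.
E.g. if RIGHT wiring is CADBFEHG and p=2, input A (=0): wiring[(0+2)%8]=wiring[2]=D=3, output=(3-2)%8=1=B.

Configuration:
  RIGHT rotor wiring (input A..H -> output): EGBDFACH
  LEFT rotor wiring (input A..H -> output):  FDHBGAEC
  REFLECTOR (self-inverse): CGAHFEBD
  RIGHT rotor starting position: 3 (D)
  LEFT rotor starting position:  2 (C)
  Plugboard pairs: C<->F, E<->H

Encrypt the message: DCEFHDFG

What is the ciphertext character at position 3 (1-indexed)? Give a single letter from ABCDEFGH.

Char 1 ('D'): step: R->4, L=2; D->plug->D->R->D->L->G->refl->B->L'->H->R'->H->plug->E
Char 2 ('C'): step: R->5, L=2; C->plug->F->R->E->L->C->refl->A->L'->F->R'->B->plug->B
Char 3 ('E'): step: R->6, L=2; E->plug->H->R->C->L->E->refl->F->L'->A->R'->D->plug->D

D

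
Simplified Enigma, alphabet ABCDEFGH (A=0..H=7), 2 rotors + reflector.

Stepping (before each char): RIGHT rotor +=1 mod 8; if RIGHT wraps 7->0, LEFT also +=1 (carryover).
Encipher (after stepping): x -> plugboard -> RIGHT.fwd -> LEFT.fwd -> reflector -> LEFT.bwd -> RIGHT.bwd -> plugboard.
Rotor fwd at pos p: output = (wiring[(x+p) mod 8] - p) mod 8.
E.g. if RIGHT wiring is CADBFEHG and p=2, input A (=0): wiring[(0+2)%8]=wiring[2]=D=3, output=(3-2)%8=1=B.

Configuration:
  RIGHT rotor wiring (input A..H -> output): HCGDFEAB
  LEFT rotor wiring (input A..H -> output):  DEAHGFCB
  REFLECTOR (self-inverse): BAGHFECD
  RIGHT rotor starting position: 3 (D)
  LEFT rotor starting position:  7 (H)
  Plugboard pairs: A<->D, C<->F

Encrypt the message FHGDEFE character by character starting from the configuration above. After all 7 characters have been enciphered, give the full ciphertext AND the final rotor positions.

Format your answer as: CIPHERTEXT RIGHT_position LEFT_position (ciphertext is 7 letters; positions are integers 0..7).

Char 1 ('F'): step: R->4, L=7; F->plug->C->R->E->L->A->refl->B->L'->D->R'->E->plug->E
Char 2 ('H'): step: R->5, L=7; H->plug->H->R->A->L->C->refl->G->L'->G->R'->G->plug->G
Char 3 ('G'): step: R->6, L=7; G->plug->G->R->H->L->D->refl->H->L'->F->R'->F->plug->C
Char 4 ('D'): step: R->7, L=7; D->plug->A->R->C->L->F->refl->E->L'->B->R'->H->plug->H
Char 5 ('E'): step: R->0, L->0 (L advanced); E->plug->E->R->F->L->F->refl->E->L'->B->R'->H->plug->H
Char 6 ('F'): step: R->1, L=0; F->plug->C->R->C->L->A->refl->B->L'->H->R'->F->plug->C
Char 7 ('E'): step: R->2, L=0; E->plug->E->R->G->L->C->refl->G->L'->E->R'->A->plug->D
Final: ciphertext=EGCHHCD, RIGHT=2, LEFT=0

Answer: EGCHHCD 2 0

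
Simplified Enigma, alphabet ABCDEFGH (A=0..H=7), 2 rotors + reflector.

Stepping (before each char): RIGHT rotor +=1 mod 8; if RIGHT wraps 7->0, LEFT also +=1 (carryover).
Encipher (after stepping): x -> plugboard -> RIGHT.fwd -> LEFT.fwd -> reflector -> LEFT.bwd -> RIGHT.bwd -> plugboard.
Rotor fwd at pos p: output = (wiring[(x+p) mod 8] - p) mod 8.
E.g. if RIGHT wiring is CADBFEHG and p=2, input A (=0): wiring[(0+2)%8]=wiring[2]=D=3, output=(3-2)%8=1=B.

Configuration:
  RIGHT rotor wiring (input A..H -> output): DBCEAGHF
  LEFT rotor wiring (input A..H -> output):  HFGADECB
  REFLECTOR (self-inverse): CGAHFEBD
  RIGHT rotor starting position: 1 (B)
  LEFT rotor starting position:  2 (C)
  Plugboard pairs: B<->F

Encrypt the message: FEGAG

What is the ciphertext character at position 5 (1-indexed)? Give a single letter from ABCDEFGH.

Char 1 ('F'): step: R->2, L=2; F->plug->B->R->C->L->B->refl->G->L'->B->R'->G->plug->G
Char 2 ('E'): step: R->3, L=2; E->plug->E->R->C->L->B->refl->G->L'->B->R'->A->plug->A
Char 3 ('G'): step: R->4, L=2; G->plug->G->R->G->L->F->refl->E->L'->A->R'->H->plug->H
Char 4 ('A'): step: R->5, L=2; A->plug->A->R->B->L->G->refl->B->L'->C->R'->B->plug->F
Char 5 ('G'): step: R->6, L=2; G->plug->G->R->C->L->B->refl->G->L'->B->R'->A->plug->A

A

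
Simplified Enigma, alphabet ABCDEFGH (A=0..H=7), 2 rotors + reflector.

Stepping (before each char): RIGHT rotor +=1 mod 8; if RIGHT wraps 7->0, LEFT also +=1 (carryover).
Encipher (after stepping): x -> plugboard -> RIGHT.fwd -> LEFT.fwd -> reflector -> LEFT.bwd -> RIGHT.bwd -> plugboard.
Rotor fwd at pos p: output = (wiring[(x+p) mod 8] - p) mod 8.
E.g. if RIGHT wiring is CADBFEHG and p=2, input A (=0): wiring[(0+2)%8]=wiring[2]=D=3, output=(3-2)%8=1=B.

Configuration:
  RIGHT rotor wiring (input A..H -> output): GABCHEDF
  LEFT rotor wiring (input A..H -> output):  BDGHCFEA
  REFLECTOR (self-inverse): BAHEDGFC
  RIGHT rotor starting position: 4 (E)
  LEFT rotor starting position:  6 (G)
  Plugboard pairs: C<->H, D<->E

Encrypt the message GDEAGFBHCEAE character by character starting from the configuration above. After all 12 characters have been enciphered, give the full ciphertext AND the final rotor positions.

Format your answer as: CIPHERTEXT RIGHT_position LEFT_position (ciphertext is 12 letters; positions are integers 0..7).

Char 1 ('G'): step: R->5, L=6; G->plug->G->R->F->L->B->refl->A->L'->E->R'->F->plug->F
Char 2 ('D'): step: R->6, L=6; D->plug->E->R->D->L->F->refl->G->L'->A->R'->C->plug->H
Char 3 ('E'): step: R->7, L=6; E->plug->D->R->C->L->D->refl->E->L'->G->R'->A->plug->A
Char 4 ('A'): step: R->0, L->7 (L advanced); A->plug->A->R->G->L->G->refl->F->L'->H->R'->E->plug->D
Char 5 ('G'): step: R->1, L=7; G->plug->G->R->E->L->A->refl->B->L'->A->R'->B->plug->B
Char 6 ('F'): step: R->2, L=7; F->plug->F->R->D->L->H->refl->C->L'->B->R'->E->plug->D
Char 7 ('B'): step: R->3, L=7; B->plug->B->R->E->L->A->refl->B->L'->A->R'->D->plug->E
Char 8 ('H'): step: R->4, L=7; H->plug->C->R->H->L->F->refl->G->L'->G->R'->H->plug->C
Char 9 ('C'): step: R->5, L=7; C->plug->H->R->C->L->E->refl->D->L'->F->R'->G->plug->G
Char 10 ('E'): step: R->6, L=7; E->plug->D->R->C->L->E->refl->D->L'->F->R'->A->plug->A
Char 11 ('A'): step: R->7, L=7; A->plug->A->R->G->L->G->refl->F->L'->H->R'->B->plug->B
Char 12 ('E'): step: R->0, L->0 (L advanced); E->plug->D->R->C->L->G->refl->F->L'->F->R'->H->plug->C
Final: ciphertext=FHADBDECGABC, RIGHT=0, LEFT=0

Answer: FHADBDECGABC 0 0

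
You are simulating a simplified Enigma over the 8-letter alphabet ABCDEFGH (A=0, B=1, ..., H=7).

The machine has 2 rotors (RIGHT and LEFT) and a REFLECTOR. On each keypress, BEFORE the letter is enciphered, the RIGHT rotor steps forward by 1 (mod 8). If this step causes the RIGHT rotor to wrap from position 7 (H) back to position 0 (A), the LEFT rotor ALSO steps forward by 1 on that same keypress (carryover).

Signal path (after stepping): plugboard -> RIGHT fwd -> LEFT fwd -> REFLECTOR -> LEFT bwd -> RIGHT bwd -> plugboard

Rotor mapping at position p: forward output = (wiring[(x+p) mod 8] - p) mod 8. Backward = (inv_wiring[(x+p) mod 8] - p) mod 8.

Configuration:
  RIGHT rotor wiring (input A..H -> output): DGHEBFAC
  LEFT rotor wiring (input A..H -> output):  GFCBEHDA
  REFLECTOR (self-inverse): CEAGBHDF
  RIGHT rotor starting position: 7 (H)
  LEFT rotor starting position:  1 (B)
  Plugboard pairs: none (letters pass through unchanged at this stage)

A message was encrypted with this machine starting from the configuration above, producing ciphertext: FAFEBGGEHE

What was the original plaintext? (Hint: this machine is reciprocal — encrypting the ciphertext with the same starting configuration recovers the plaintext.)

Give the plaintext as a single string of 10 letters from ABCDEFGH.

Answer: CFBDGCECEF

Derivation:
Char 1 ('F'): step: R->0, L->2 (L advanced); F->plug->F->R->F->L->G->refl->D->L'->H->R'->C->plug->C
Char 2 ('A'): step: R->1, L=2; A->plug->A->R->F->L->G->refl->D->L'->H->R'->F->plug->F
Char 3 ('F'): step: R->2, L=2; F->plug->F->R->A->L->A->refl->C->L'->C->R'->B->plug->B
Char 4 ('E'): step: R->3, L=2; E->plug->E->R->H->L->D->refl->G->L'->F->R'->D->plug->D
Char 5 ('B'): step: R->4, L=2; B->plug->B->R->B->L->H->refl->F->L'->D->R'->G->plug->G
Char 6 ('G'): step: R->5, L=2; G->plug->G->R->H->L->D->refl->G->L'->F->R'->C->plug->C
Char 7 ('G'): step: R->6, L=2; G->plug->G->R->D->L->F->refl->H->L'->B->R'->E->plug->E
Char 8 ('E'): step: R->7, L=2; E->plug->E->R->F->L->G->refl->D->L'->H->R'->C->plug->C
Char 9 ('H'): step: R->0, L->3 (L advanced); H->plug->H->R->C->L->E->refl->B->L'->B->R'->E->plug->E
Char 10 ('E'): step: R->1, L=3; E->plug->E->R->E->L->F->refl->H->L'->H->R'->F->plug->F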